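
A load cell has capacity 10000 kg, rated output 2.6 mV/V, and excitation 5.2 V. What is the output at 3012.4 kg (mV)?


Vout = rated_output * Vex * (load / capacity).
Vout = 2.6 * 5.2 * (3012.4 / 10000)
Vout = 2.6 * 5.2 * 0.30124
Vout = 4.073 mV

4.073 mV


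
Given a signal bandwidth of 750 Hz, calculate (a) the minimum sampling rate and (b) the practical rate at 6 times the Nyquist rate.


By Nyquist theorem, fs_min = 2 * fmax.
fs_min = 2 * 750 = 1500 Hz
Practical rate = 6 * fs_min = 6 * 1500 = 9000 Hz

fs_min = 1500 Hz, fs_practical = 9000 Hz


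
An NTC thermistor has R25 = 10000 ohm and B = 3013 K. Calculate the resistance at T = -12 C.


NTC thermistor equation: Rt = R25 * exp(B * (1/T - 1/T25)).
T in Kelvin: 261.15 K, T25 = 298.15 K
1/T - 1/T25 = 1/261.15 - 1/298.15 = 0.0004752
B * (1/T - 1/T25) = 3013 * 0.0004752 = 1.4318
Rt = 10000 * exp(1.4318) = 41861.4 ohm

41861.4 ohm


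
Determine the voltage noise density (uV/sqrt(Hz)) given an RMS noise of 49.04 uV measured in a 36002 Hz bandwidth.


Noise spectral density = Vrms / sqrt(BW).
NSD = 49.04 / sqrt(36002)
NSD = 49.04 / 189.7419
NSD = 0.2585 uV/sqrt(Hz)

0.2585 uV/sqrt(Hz)


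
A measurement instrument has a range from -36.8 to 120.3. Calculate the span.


Span = upper range - lower range.
Span = 120.3 - (-36.8)
Span = 157.1

157.1


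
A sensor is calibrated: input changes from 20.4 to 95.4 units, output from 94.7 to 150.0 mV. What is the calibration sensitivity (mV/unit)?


Sensitivity = (y2 - y1) / (x2 - x1).
S = (150.0 - 94.7) / (95.4 - 20.4)
S = 55.3 / 75.0
S = 0.7373 mV/unit

0.7373 mV/unit


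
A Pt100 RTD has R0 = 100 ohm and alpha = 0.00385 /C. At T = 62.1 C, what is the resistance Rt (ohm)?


The RTD equation: Rt = R0 * (1 + alpha * T).
Rt = 100 * (1 + 0.00385 * 62.1)
Rt = 100 * (1 + 0.239085)
Rt = 100 * 1.239085
Rt = 123.909 ohm

123.909 ohm


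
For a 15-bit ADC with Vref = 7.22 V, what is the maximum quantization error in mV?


The maximum quantization error is +/- LSB/2.
LSB = Vref / 2^n = 7.22 / 32768 = 0.00022034 V
Max error = LSB / 2 = 0.00022034 / 2 = 0.00011017 V
Max error = 0.1102 mV

0.1102 mV


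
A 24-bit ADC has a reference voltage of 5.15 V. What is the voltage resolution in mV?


The resolution (LSB) of an ADC is Vref / 2^n.
LSB = 5.15 / 2^24
LSB = 5.15 / 16777216
LSB = 3.1e-07 V = 0.00030696 mV

0.00030696 mV


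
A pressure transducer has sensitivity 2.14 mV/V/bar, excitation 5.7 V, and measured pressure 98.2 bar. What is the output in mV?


Output = sensitivity * Vex * P.
Vout = 2.14 * 5.7 * 98.2
Vout = 12.198 * 98.2
Vout = 1197.84 mV

1197.84 mV


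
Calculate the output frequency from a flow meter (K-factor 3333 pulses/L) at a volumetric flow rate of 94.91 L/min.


Frequency = K * Q / 60 (converting L/min to L/s).
f = 3333 * 94.91 / 60
f = 316335.03 / 60
f = 5272.25 Hz

5272.25 Hz


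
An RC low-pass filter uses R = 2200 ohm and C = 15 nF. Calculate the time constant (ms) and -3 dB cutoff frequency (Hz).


Time constant: tau = R * C.
tau = 2200 * 1.50e-08 = 3.3e-05 s
tau = 0.033 ms
Cutoff frequency: fc = 1 / (2*pi*R*C).
fc = 1 / (2*pi*3.3e-05) = 4822.88 Hz

tau = 0.033 ms, fc = 4822.88 Hz


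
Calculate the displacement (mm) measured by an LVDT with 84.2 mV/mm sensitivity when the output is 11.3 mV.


Displacement = Vout / sensitivity.
d = 11.3 / 84.2
d = 0.134 mm

0.134 mm


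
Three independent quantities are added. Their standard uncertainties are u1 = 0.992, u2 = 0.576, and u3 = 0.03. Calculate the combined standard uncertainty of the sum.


For a sum of independent quantities, uc = sqrt(u1^2 + u2^2 + u3^2).
uc = sqrt(0.992^2 + 0.576^2 + 0.03^2)
uc = sqrt(0.984064 + 0.331776 + 0.0009)
uc = 1.1475

1.1475


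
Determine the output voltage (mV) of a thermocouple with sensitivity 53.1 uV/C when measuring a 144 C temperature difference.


The thermocouple output V = sensitivity * dT.
V = 53.1 uV/C * 144 C
V = 7646.4 uV
V = 7.646 mV

7.646 mV


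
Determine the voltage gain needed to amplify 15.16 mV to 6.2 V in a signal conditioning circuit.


Gain = Vout / Vin (converting to same units).
G = 6.2 V / 15.16 mV
G = 6200.0 mV / 15.16 mV
G = 408.97

408.97


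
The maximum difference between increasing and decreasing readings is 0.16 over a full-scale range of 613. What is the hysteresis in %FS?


Hysteresis = (max difference / full scale) * 100%.
H = (0.16 / 613) * 100
H = 0.026 %FS

0.026 %FS


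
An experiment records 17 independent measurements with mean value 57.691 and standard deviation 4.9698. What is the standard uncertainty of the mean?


The standard uncertainty for Type A evaluation is u = s / sqrt(n).
u = 4.9698 / sqrt(17)
u = 4.9698 / 4.1231
u = 1.2054

1.2054


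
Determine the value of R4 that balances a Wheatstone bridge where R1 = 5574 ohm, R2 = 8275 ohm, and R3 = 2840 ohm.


At balance: R1*R4 = R2*R3, so R4 = R2*R3/R1.
R4 = 8275 * 2840 / 5574
R4 = 23501000 / 5574
R4 = 4216.18 ohm

4216.18 ohm


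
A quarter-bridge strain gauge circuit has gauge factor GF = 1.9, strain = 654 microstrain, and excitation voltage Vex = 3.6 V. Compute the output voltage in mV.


Quarter bridge output: Vout = (GF * epsilon * Vex) / 4.
Vout = (1.9 * 654e-6 * 3.6) / 4
Vout = 0.00447336 / 4 V
Vout = 0.00111834 V = 1.1183 mV

1.1183 mV


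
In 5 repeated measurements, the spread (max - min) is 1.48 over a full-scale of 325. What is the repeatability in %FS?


Repeatability = (spread / full scale) * 100%.
R = (1.48 / 325) * 100
R = 0.455 %FS

0.455 %FS


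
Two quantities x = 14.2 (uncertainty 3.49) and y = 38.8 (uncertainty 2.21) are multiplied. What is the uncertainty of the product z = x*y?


For a product z = x*y, the relative uncertainty is:
uz/z = sqrt((ux/x)^2 + (uy/y)^2)
Relative uncertainties: ux/x = 3.49/14.2 = 0.245775
uy/y = 2.21/38.8 = 0.056959
z = 14.2 * 38.8 = 551.0
uz = 551.0 * sqrt(0.245775^2 + 0.056959^2) = 139.001

139.001


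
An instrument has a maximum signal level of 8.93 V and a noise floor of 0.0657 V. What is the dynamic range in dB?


Dynamic range = 20 * log10(Vmax / Vnoise).
DR = 20 * log10(8.93 / 0.0657)
DR = 20 * log10(135.92)
DR = 42.67 dB

42.67 dB


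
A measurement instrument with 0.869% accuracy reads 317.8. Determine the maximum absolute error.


Absolute error = (accuracy% / 100) * reading.
Error = (0.869 / 100) * 317.8
Error = 0.00869 * 317.8
Error = 2.7617

2.7617


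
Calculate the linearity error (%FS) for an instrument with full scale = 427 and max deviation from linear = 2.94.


Linearity error = (max deviation / full scale) * 100%.
Linearity = (2.94 / 427) * 100
Linearity = 0.689 %FS

0.689 %FS


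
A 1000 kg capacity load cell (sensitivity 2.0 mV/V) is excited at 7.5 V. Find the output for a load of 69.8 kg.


Vout = rated_output * Vex * (load / capacity).
Vout = 2.0 * 7.5 * (69.8 / 1000)
Vout = 2.0 * 7.5 * 0.0698
Vout = 1.047 mV

1.047 mV


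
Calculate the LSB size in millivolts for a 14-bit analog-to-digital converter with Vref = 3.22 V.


The resolution (LSB) of an ADC is Vref / 2^n.
LSB = 3.22 / 2^14
LSB = 3.22 / 16384
LSB = 0.00019653 V = 0.1965332 mV

0.1965332 mV


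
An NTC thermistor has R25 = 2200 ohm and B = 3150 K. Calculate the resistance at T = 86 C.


NTC thermistor equation: Rt = R25 * exp(B * (1/T - 1/T25)).
T in Kelvin: 359.15 K, T25 = 298.15 K
1/T - 1/T25 = 1/359.15 - 1/298.15 = -0.00056966
B * (1/T - 1/T25) = 3150 * -0.00056966 = -1.7944
Rt = 2200 * exp(-1.7944) = 365.7 ohm

365.7 ohm


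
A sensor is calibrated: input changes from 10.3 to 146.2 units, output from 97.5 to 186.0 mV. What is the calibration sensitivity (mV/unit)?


Sensitivity = (y2 - y1) / (x2 - x1).
S = (186.0 - 97.5) / (146.2 - 10.3)
S = 88.5 / 135.9
S = 0.6512 mV/unit

0.6512 mV/unit


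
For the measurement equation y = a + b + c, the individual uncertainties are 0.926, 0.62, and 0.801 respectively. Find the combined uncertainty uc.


For a sum of independent quantities, uc = sqrt(u1^2 + u2^2 + u3^2).
uc = sqrt(0.926^2 + 0.62^2 + 0.801^2)
uc = sqrt(0.857476 + 0.3844 + 0.641601)
uc = 1.3724

1.3724


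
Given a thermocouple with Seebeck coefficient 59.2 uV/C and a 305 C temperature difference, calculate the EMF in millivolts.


The thermocouple output V = sensitivity * dT.
V = 59.2 uV/C * 305 C
V = 18056.0 uV
V = 18.056 mV

18.056 mV


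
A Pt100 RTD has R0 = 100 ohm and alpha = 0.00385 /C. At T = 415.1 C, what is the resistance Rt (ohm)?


The RTD equation: Rt = R0 * (1 + alpha * T).
Rt = 100 * (1 + 0.00385 * 415.1)
Rt = 100 * (1 + 1.598135)
Rt = 100 * 2.598135
Rt = 259.814 ohm

259.814 ohm


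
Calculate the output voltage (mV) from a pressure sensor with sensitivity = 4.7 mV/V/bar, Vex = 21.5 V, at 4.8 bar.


Output = sensitivity * Vex * P.
Vout = 4.7 * 21.5 * 4.8
Vout = 101.05 * 4.8
Vout = 485.04 mV

485.04 mV


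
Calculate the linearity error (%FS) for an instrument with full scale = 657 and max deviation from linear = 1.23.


Linearity error = (max deviation / full scale) * 100%.
Linearity = (1.23 / 657) * 100
Linearity = 0.187 %FS

0.187 %FS


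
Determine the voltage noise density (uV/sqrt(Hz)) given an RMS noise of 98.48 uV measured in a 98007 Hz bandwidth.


Noise spectral density = Vrms / sqrt(BW).
NSD = 98.48 / sqrt(98007)
NSD = 98.48 / 313.0607
NSD = 0.3146 uV/sqrt(Hz)

0.3146 uV/sqrt(Hz)


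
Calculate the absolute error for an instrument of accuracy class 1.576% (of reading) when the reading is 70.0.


Absolute error = (accuracy% / 100) * reading.
Error = (1.576 / 100) * 70.0
Error = 0.01576 * 70.0
Error = 1.1032

1.1032


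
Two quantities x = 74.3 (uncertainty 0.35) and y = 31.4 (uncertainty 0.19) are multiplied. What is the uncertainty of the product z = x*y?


For a product z = x*y, the relative uncertainty is:
uz/z = sqrt((ux/x)^2 + (uy/y)^2)
Relative uncertainties: ux/x = 0.35/74.3 = 0.004711
uy/y = 0.19/31.4 = 0.006051
z = 74.3 * 31.4 = 2333.0
uz = 2333.0 * sqrt(0.004711^2 + 0.006051^2) = 17.89

17.89


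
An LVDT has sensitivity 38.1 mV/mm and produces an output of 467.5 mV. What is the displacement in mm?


Displacement = Vout / sensitivity.
d = 467.5 / 38.1
d = 12.27 mm

12.27 mm


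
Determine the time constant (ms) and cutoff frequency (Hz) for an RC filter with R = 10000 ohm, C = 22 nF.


Time constant: tau = R * C.
tau = 10000 * 2.20e-08 = 0.00022 s
tau = 0.22 ms
Cutoff frequency: fc = 1 / (2*pi*R*C).
fc = 1 / (2*pi*0.00022) = 723.43 Hz

tau = 0.22 ms, fc = 723.43 Hz


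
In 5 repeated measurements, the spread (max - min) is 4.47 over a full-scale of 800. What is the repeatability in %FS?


Repeatability = (spread / full scale) * 100%.
R = (4.47 / 800) * 100
R = 0.559 %FS

0.559 %FS


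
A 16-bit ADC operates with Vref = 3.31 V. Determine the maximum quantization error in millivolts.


The maximum quantization error is +/- LSB/2.
LSB = Vref / 2^n = 3.31 / 65536 = 5.051e-05 V
Max error = LSB / 2 = 5.051e-05 / 2 = 2.525e-05 V
Max error = 0.0253 mV

0.0253 mV


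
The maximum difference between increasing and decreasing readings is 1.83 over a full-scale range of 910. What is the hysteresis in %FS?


Hysteresis = (max difference / full scale) * 100%.
H = (1.83 / 910) * 100
H = 0.201 %FS

0.201 %FS


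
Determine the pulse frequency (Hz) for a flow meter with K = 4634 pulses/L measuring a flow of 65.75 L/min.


Frequency = K * Q / 60 (converting L/min to L/s).
f = 4634 * 65.75 / 60
f = 304685.5 / 60
f = 5078.09 Hz

5078.09 Hz


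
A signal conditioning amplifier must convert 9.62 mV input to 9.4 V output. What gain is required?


Gain = Vout / Vin (converting to same units).
G = 9.4 V / 9.62 mV
G = 9400.0 mV / 9.62 mV
G = 977.13

977.13


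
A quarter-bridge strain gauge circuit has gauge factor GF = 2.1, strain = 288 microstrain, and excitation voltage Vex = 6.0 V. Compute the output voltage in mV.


Quarter bridge output: Vout = (GF * epsilon * Vex) / 4.
Vout = (2.1 * 288e-6 * 6.0) / 4
Vout = 0.0036288 / 4 V
Vout = 0.0009072 V = 0.9072 mV

0.9072 mV


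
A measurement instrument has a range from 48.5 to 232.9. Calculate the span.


Span = upper range - lower range.
Span = 232.9 - (48.5)
Span = 184.4

184.4


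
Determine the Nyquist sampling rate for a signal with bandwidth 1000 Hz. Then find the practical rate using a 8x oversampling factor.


By Nyquist theorem, fs_min = 2 * fmax.
fs_min = 2 * 1000 = 2000 Hz
Practical rate = 8 * fs_min = 8 * 2000 = 16000 Hz

fs_min = 2000 Hz, fs_practical = 16000 Hz


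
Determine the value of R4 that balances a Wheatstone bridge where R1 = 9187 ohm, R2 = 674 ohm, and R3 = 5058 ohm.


At balance: R1*R4 = R2*R3, so R4 = R2*R3/R1.
R4 = 674 * 5058 / 9187
R4 = 3409092 / 9187
R4 = 371.08 ohm

371.08 ohm


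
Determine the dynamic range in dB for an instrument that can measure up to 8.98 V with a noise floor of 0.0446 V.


Dynamic range = 20 * log10(Vmax / Vnoise).
DR = 20 * log10(8.98 / 0.0446)
DR = 20 * log10(201.35)
DR = 46.08 dB

46.08 dB


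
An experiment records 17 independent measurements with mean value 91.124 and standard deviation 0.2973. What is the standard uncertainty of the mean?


The standard uncertainty for Type A evaluation is u = s / sqrt(n).
u = 0.2973 / sqrt(17)
u = 0.2973 / 4.1231
u = 0.0721

0.0721


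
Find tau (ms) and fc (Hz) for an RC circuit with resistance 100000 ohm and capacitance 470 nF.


Time constant: tau = R * C.
tau = 100000 * 4.70e-07 = 0.047 s
tau = 47.0 ms
Cutoff frequency: fc = 1 / (2*pi*R*C).
fc = 1 / (2*pi*0.047) = 3.39 Hz

tau = 47.0 ms, fc = 3.39 Hz


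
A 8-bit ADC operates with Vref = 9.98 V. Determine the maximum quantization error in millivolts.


The maximum quantization error is +/- LSB/2.
LSB = Vref / 2^n = 9.98 / 256 = 0.03898438 V
Max error = LSB / 2 = 0.03898438 / 2 = 0.01949219 V
Max error = 19.4922 mV

19.4922 mV


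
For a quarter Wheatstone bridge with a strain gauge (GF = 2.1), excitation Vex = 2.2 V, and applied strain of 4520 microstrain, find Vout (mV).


Quarter bridge output: Vout = (GF * epsilon * Vex) / 4.
Vout = (2.1 * 4520e-6 * 2.2) / 4
Vout = 0.0208824 / 4 V
Vout = 0.0052206 V = 5.2206 mV

5.2206 mV


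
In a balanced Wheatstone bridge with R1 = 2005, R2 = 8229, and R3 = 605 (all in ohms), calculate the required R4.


At balance: R1*R4 = R2*R3, so R4 = R2*R3/R1.
R4 = 8229 * 605 / 2005
R4 = 4978545 / 2005
R4 = 2483.06 ohm

2483.06 ohm


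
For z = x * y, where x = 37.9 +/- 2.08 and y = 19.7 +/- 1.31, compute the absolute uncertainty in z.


For a product z = x*y, the relative uncertainty is:
uz/z = sqrt((ux/x)^2 + (uy/y)^2)
Relative uncertainties: ux/x = 2.08/37.9 = 0.054881
uy/y = 1.31/19.7 = 0.066497
z = 37.9 * 19.7 = 746.6
uz = 746.6 * sqrt(0.054881^2 + 0.066497^2) = 64.374

64.374


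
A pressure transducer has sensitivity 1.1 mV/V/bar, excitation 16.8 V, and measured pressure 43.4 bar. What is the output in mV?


Output = sensitivity * Vex * P.
Vout = 1.1 * 16.8 * 43.4
Vout = 18.48 * 43.4
Vout = 802.03 mV

802.03 mV


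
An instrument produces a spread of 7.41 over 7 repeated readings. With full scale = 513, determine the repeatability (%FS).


Repeatability = (spread / full scale) * 100%.
R = (7.41 / 513) * 100
R = 1.444 %FS

1.444 %FS


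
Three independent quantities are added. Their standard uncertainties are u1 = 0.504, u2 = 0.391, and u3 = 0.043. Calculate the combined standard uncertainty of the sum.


For a sum of independent quantities, uc = sqrt(u1^2 + u2^2 + u3^2).
uc = sqrt(0.504^2 + 0.391^2 + 0.043^2)
uc = sqrt(0.254016 + 0.152881 + 0.001849)
uc = 0.6393

0.6393


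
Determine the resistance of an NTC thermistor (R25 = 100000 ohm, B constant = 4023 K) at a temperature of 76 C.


NTC thermistor equation: Rt = R25 * exp(B * (1/T - 1/T25)).
T in Kelvin: 349.15 K, T25 = 298.15 K
1/T - 1/T25 = 1/349.15 - 1/298.15 = -0.00048992
B * (1/T - 1/T25) = 4023 * -0.00048992 = -1.9709
Rt = 100000 * exp(-1.9709) = 13932.6 ohm

13932.6 ohm


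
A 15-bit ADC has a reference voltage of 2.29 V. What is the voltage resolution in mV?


The resolution (LSB) of an ADC is Vref / 2^n.
LSB = 2.29 / 2^15
LSB = 2.29 / 32768
LSB = 6.989e-05 V = 0.06988525 mV

0.06988525 mV


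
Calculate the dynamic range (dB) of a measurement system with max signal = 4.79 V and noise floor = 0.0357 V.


Dynamic range = 20 * log10(Vmax / Vnoise).
DR = 20 * log10(4.79 / 0.0357)
DR = 20 * log10(134.17)
DR = 42.55 dB

42.55 dB


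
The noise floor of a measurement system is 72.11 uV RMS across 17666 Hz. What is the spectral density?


Noise spectral density = Vrms / sqrt(BW).
NSD = 72.11 / sqrt(17666)
NSD = 72.11 / 132.9135
NSD = 0.5425 uV/sqrt(Hz)

0.5425 uV/sqrt(Hz)


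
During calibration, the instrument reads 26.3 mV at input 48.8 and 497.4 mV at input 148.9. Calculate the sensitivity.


Sensitivity = (y2 - y1) / (x2 - x1).
S = (497.4 - 26.3) / (148.9 - 48.8)
S = 471.1 / 100.1
S = 4.7063 mV/unit

4.7063 mV/unit


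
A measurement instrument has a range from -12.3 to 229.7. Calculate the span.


Span = upper range - lower range.
Span = 229.7 - (-12.3)
Span = 242.0

242.0


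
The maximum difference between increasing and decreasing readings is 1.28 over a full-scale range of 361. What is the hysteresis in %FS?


Hysteresis = (max difference / full scale) * 100%.
H = (1.28 / 361) * 100
H = 0.355 %FS

0.355 %FS


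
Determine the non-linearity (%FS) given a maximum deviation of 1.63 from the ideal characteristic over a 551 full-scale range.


Linearity error = (max deviation / full scale) * 100%.
Linearity = (1.63 / 551) * 100
Linearity = 0.296 %FS

0.296 %FS


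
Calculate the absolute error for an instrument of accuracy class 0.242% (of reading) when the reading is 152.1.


Absolute error = (accuracy% / 100) * reading.
Error = (0.242 / 100) * 152.1
Error = 0.00242 * 152.1
Error = 0.3681

0.3681


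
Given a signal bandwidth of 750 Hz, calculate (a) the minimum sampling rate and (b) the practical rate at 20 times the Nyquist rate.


By Nyquist theorem, fs_min = 2 * fmax.
fs_min = 2 * 750 = 1500 Hz
Practical rate = 20 * fs_min = 20 * 1500 = 30000 Hz

fs_min = 1500 Hz, fs_practical = 30000 Hz


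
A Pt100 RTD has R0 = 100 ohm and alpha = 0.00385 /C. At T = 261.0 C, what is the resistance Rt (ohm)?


The RTD equation: Rt = R0 * (1 + alpha * T).
Rt = 100 * (1 + 0.00385 * 261.0)
Rt = 100 * (1 + 1.00485)
Rt = 100 * 2.00485
Rt = 200.485 ohm

200.485 ohm


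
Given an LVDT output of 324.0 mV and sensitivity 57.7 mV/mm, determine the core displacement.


Displacement = Vout / sensitivity.
d = 324.0 / 57.7
d = 5.615 mm

5.615 mm


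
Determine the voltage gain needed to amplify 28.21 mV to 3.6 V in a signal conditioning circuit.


Gain = Vout / Vin (converting to same units).
G = 3.6 V / 28.21 mV
G = 3600.0 mV / 28.21 mV
G = 127.61

127.61


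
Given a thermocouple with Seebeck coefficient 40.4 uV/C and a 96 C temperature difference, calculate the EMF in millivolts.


The thermocouple output V = sensitivity * dT.
V = 40.4 uV/C * 96 C
V = 3878.4 uV
V = 3.878 mV

3.878 mV


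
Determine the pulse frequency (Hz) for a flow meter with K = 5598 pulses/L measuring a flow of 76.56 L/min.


Frequency = K * Q / 60 (converting L/min to L/s).
f = 5598 * 76.56 / 60
f = 428582.88 / 60
f = 7143.05 Hz

7143.05 Hz


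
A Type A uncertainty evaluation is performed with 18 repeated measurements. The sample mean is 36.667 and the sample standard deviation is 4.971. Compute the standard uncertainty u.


The standard uncertainty for Type A evaluation is u = s / sqrt(n).
u = 4.971 / sqrt(18)
u = 4.971 / 4.2426
u = 1.1717

1.1717


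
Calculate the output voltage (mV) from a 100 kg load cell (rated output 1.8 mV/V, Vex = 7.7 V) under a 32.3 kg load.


Vout = rated_output * Vex * (load / capacity).
Vout = 1.8 * 7.7 * (32.3 / 100)
Vout = 1.8 * 7.7 * 0.323
Vout = 4.477 mV

4.477 mV


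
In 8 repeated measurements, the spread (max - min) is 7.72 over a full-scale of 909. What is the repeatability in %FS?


Repeatability = (spread / full scale) * 100%.
R = (7.72 / 909) * 100
R = 0.849 %FS

0.849 %FS


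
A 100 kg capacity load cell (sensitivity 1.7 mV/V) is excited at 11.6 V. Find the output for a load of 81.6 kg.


Vout = rated_output * Vex * (load / capacity).
Vout = 1.7 * 11.6 * (81.6 / 100)
Vout = 1.7 * 11.6 * 0.816
Vout = 16.092 mV

16.092 mV


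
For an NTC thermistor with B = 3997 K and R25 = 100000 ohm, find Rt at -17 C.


NTC thermistor equation: Rt = R25 * exp(B * (1/T - 1/T25)).
T in Kelvin: 256.15 K, T25 = 298.15 K
1/T - 1/T25 = 1/256.15 - 1/298.15 = 0.00054995
B * (1/T - 1/T25) = 3997 * 0.00054995 = 2.1981
Rt = 100000 * exp(2.1981) = 900819.3 ohm

900819.3 ohm


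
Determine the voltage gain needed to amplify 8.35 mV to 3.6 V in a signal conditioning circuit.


Gain = Vout / Vin (converting to same units).
G = 3.6 V / 8.35 mV
G = 3600.0 mV / 8.35 mV
G = 431.14

431.14


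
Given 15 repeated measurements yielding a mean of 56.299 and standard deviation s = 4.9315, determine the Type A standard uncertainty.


The standard uncertainty for Type A evaluation is u = s / sqrt(n).
u = 4.9315 / sqrt(15)
u = 4.9315 / 3.873
u = 1.2733

1.2733


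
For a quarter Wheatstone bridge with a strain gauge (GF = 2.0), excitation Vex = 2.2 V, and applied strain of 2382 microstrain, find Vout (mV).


Quarter bridge output: Vout = (GF * epsilon * Vex) / 4.
Vout = (2.0 * 2382e-6 * 2.2) / 4
Vout = 0.0104808 / 4 V
Vout = 0.0026202 V = 2.6202 mV

2.6202 mV


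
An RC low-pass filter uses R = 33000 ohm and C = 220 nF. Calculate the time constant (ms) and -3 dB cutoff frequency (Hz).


Time constant: tau = R * C.
tau = 33000 * 2.20e-07 = 0.00726 s
tau = 7.26 ms
Cutoff frequency: fc = 1 / (2*pi*R*C).
fc = 1 / (2*pi*0.00726) = 21.92 Hz

tau = 7.26 ms, fc = 21.92 Hz


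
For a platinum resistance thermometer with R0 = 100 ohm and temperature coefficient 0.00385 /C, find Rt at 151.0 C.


The RTD equation: Rt = R0 * (1 + alpha * T).
Rt = 100 * (1 + 0.00385 * 151.0)
Rt = 100 * (1 + 0.58135)
Rt = 100 * 1.58135
Rt = 158.135 ohm

158.135 ohm


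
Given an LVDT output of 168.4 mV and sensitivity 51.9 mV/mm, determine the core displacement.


Displacement = Vout / sensitivity.
d = 168.4 / 51.9
d = 3.245 mm

3.245 mm


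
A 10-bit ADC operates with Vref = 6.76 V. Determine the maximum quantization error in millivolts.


The maximum quantization error is +/- LSB/2.
LSB = Vref / 2^n = 6.76 / 1024 = 0.00660156 V
Max error = LSB / 2 = 0.00660156 / 2 = 0.00330078 V
Max error = 3.3008 mV

3.3008 mV


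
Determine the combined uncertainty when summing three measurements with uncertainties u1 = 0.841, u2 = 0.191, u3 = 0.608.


For a sum of independent quantities, uc = sqrt(u1^2 + u2^2 + u3^2).
uc = sqrt(0.841^2 + 0.191^2 + 0.608^2)
uc = sqrt(0.707281 + 0.036481 + 0.369664)
uc = 1.0552

1.0552


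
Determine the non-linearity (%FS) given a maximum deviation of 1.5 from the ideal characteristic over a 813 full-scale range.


Linearity error = (max deviation / full scale) * 100%.
Linearity = (1.5 / 813) * 100
Linearity = 0.185 %FS

0.185 %FS


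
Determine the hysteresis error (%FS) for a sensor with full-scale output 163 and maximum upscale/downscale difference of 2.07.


Hysteresis = (max difference / full scale) * 100%.
H = (2.07 / 163) * 100
H = 1.27 %FS

1.27 %FS


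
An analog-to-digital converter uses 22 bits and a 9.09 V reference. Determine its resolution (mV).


The resolution (LSB) of an ADC is Vref / 2^n.
LSB = 9.09 / 2^22
LSB = 9.09 / 4194304
LSB = 2.17e-06 V = 0.00216722 mV

0.00216722 mV


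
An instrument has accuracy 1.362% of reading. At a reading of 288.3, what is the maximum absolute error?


Absolute error = (accuracy% / 100) * reading.
Error = (1.362 / 100) * 288.3
Error = 0.01362 * 288.3
Error = 3.9266

3.9266


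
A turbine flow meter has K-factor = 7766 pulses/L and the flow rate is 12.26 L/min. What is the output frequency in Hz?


Frequency = K * Q / 60 (converting L/min to L/s).
f = 7766 * 12.26 / 60
f = 95211.16 / 60
f = 1586.85 Hz

1586.85 Hz


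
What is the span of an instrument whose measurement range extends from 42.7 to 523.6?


Span = upper range - lower range.
Span = 523.6 - (42.7)
Span = 480.9

480.9


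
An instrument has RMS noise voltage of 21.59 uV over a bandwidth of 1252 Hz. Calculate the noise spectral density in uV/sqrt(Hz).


Noise spectral density = Vrms / sqrt(BW).
NSD = 21.59 / sqrt(1252)
NSD = 21.59 / 35.3836
NSD = 0.6102 uV/sqrt(Hz)

0.6102 uV/sqrt(Hz)


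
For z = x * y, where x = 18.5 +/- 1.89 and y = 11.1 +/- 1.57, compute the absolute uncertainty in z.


For a product z = x*y, the relative uncertainty is:
uz/z = sqrt((ux/x)^2 + (uy/y)^2)
Relative uncertainties: ux/x = 1.89/18.5 = 0.102162
uy/y = 1.57/11.1 = 0.141441
z = 18.5 * 11.1 = 205.3
uz = 205.3 * sqrt(0.102162^2 + 0.141441^2) = 35.829

35.829


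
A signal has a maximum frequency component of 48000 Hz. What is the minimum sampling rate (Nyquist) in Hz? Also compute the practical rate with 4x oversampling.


By Nyquist theorem, fs_min = 2 * fmax.
fs_min = 2 * 48000 = 96000 Hz
Practical rate = 4 * fs_min = 4 * 96000 = 384000 Hz

fs_min = 96000 Hz, fs_practical = 384000 Hz


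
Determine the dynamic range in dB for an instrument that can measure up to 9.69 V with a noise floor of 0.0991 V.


Dynamic range = 20 * log10(Vmax / Vnoise).
DR = 20 * log10(9.69 / 0.0991)
DR = 20 * log10(97.78)
DR = 39.81 dB

39.81 dB


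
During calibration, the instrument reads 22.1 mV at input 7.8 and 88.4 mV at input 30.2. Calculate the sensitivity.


Sensitivity = (y2 - y1) / (x2 - x1).
S = (88.4 - 22.1) / (30.2 - 7.8)
S = 66.3 / 22.4
S = 2.9598 mV/unit

2.9598 mV/unit


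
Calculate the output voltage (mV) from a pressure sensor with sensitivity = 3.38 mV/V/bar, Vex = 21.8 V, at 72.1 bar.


Output = sensitivity * Vex * P.
Vout = 3.38 * 21.8 * 72.1
Vout = 73.684 * 72.1
Vout = 5312.62 mV

5312.62 mV


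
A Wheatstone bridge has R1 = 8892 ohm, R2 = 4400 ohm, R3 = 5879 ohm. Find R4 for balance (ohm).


At balance: R1*R4 = R2*R3, so R4 = R2*R3/R1.
R4 = 4400 * 5879 / 8892
R4 = 25867600 / 8892
R4 = 2909.09 ohm

2909.09 ohm


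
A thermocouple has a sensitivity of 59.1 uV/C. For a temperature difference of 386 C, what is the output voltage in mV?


The thermocouple output V = sensitivity * dT.
V = 59.1 uV/C * 386 C
V = 22812.6 uV
V = 22.813 mV

22.813 mV


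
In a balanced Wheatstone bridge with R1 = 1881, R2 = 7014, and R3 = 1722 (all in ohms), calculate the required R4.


At balance: R1*R4 = R2*R3, so R4 = R2*R3/R1.
R4 = 7014 * 1722 / 1881
R4 = 12078108 / 1881
R4 = 6421.11 ohm

6421.11 ohm


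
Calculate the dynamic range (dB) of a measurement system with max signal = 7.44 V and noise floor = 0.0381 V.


Dynamic range = 20 * log10(Vmax / Vnoise).
DR = 20 * log10(7.44 / 0.0381)
DR = 20 * log10(195.28)
DR = 45.81 dB

45.81 dB


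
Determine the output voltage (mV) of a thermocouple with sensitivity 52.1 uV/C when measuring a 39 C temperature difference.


The thermocouple output V = sensitivity * dT.
V = 52.1 uV/C * 39 C
V = 2031.9 uV
V = 2.032 mV

2.032 mV


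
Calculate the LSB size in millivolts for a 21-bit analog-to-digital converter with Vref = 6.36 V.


The resolution (LSB) of an ADC is Vref / 2^n.
LSB = 6.36 / 2^21
LSB = 6.36 / 2097152
LSB = 3.03e-06 V = 0.00303268 mV

0.00303268 mV


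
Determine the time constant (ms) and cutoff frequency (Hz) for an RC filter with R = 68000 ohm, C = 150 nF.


Time constant: tau = R * C.
tau = 68000 * 1.50e-07 = 0.0102 s
tau = 10.2 ms
Cutoff frequency: fc = 1 / (2*pi*R*C).
fc = 1 / (2*pi*0.0102) = 15.6 Hz

tau = 10.2 ms, fc = 15.6 Hz


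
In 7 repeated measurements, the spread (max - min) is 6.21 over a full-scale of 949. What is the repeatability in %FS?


Repeatability = (spread / full scale) * 100%.
R = (6.21 / 949) * 100
R = 0.654 %FS

0.654 %FS


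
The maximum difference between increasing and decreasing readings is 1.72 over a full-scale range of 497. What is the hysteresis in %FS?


Hysteresis = (max difference / full scale) * 100%.
H = (1.72 / 497) * 100
H = 0.346 %FS

0.346 %FS


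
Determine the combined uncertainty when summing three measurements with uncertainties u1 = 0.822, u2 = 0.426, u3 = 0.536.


For a sum of independent quantities, uc = sqrt(u1^2 + u2^2 + u3^2).
uc = sqrt(0.822^2 + 0.426^2 + 0.536^2)
uc = sqrt(0.675684 + 0.181476 + 0.287296)
uc = 1.0698

1.0698


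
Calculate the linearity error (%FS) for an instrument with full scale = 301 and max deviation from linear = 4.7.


Linearity error = (max deviation / full scale) * 100%.
Linearity = (4.7 / 301) * 100
Linearity = 1.561 %FS

1.561 %FS


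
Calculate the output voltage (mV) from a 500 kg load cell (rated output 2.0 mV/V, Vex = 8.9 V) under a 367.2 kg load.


Vout = rated_output * Vex * (load / capacity).
Vout = 2.0 * 8.9 * (367.2 / 500)
Vout = 2.0 * 8.9 * 0.7344
Vout = 13.072 mV

13.072 mV


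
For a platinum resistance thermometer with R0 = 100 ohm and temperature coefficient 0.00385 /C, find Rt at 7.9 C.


The RTD equation: Rt = R0 * (1 + alpha * T).
Rt = 100 * (1 + 0.00385 * 7.9)
Rt = 100 * (1 + 0.030415)
Rt = 100 * 1.030415
Rt = 103.042 ohm

103.042 ohm


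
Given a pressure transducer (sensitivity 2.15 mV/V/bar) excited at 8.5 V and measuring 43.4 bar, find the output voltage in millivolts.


Output = sensitivity * Vex * P.
Vout = 2.15 * 8.5 * 43.4
Vout = 18.275 * 43.4
Vout = 793.13 mV

793.13 mV


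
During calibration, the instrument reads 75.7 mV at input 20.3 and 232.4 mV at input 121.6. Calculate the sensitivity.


Sensitivity = (y2 - y1) / (x2 - x1).
S = (232.4 - 75.7) / (121.6 - 20.3)
S = 156.7 / 101.3
S = 1.5469 mV/unit

1.5469 mV/unit


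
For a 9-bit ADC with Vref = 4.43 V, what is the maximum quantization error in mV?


The maximum quantization error is +/- LSB/2.
LSB = Vref / 2^n = 4.43 / 512 = 0.00865234 V
Max error = LSB / 2 = 0.00865234 / 2 = 0.00432617 V
Max error = 4.3262 mV

4.3262 mV


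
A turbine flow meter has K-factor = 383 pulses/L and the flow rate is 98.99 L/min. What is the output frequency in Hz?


Frequency = K * Q / 60 (converting L/min to L/s).
f = 383 * 98.99 / 60
f = 37913.17 / 60
f = 631.89 Hz

631.89 Hz


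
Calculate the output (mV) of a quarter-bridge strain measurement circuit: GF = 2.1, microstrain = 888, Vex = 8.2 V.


Quarter bridge output: Vout = (GF * epsilon * Vex) / 4.
Vout = (2.1 * 888e-6 * 8.2) / 4
Vout = 0.01529136 / 4 V
Vout = 0.00382284 V = 3.8228 mV

3.8228 mV


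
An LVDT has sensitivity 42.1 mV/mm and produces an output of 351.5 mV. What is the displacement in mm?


Displacement = Vout / sensitivity.
d = 351.5 / 42.1
d = 8.349 mm

8.349 mm


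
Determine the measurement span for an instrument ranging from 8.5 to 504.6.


Span = upper range - lower range.
Span = 504.6 - (8.5)
Span = 496.1

496.1


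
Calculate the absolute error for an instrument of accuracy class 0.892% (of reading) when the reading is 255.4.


Absolute error = (accuracy% / 100) * reading.
Error = (0.892 / 100) * 255.4
Error = 0.00892 * 255.4
Error = 2.2782

2.2782


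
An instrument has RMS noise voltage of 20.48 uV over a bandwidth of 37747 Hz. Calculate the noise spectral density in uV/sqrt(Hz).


Noise spectral density = Vrms / sqrt(BW).
NSD = 20.48 / sqrt(37747)
NSD = 20.48 / 194.2859
NSD = 0.1054 uV/sqrt(Hz)

0.1054 uV/sqrt(Hz)


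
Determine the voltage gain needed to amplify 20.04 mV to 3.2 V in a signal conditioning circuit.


Gain = Vout / Vin (converting to same units).
G = 3.2 V / 20.04 mV
G = 3200.0 mV / 20.04 mV
G = 159.68

159.68


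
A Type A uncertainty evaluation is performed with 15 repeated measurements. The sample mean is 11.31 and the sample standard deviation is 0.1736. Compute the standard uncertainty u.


The standard uncertainty for Type A evaluation is u = s / sqrt(n).
u = 0.1736 / sqrt(15)
u = 0.1736 / 3.873
u = 0.0448

0.0448


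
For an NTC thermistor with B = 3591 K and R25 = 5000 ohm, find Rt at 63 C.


NTC thermistor equation: Rt = R25 * exp(B * (1/T - 1/T25)).
T in Kelvin: 336.15 K, T25 = 298.15 K
1/T - 1/T25 = 1/336.15 - 1/298.15 = -0.00037915
B * (1/T - 1/T25) = 3591 * -0.00037915 = -1.3615
Rt = 5000 * exp(-1.3615) = 1281.3 ohm

1281.3 ohm


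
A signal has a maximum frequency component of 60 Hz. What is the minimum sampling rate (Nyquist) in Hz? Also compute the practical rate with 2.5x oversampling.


By Nyquist theorem, fs_min = 2 * fmax.
fs_min = 2 * 60 = 120 Hz
Practical rate = 2.5 * fs_min = 2.5 * 120 = 300 Hz

fs_min = 120 Hz, fs_practical = 300 Hz


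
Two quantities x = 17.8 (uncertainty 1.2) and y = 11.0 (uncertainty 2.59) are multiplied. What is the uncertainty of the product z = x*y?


For a product z = x*y, the relative uncertainty is:
uz/z = sqrt((ux/x)^2 + (uy/y)^2)
Relative uncertainties: ux/x = 1.2/17.8 = 0.067416
uy/y = 2.59/11.0 = 0.235455
z = 17.8 * 11.0 = 195.8
uz = 195.8 * sqrt(0.067416^2 + 0.235455^2) = 47.955

47.955


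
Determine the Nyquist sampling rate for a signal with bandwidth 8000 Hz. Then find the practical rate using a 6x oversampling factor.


By Nyquist theorem, fs_min = 2 * fmax.
fs_min = 2 * 8000 = 16000 Hz
Practical rate = 6 * fs_min = 6 * 16000 = 96000 Hz

fs_min = 16000 Hz, fs_practical = 96000 Hz


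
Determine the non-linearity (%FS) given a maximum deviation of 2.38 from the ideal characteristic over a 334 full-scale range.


Linearity error = (max deviation / full scale) * 100%.
Linearity = (2.38 / 334) * 100
Linearity = 0.713 %FS

0.713 %FS


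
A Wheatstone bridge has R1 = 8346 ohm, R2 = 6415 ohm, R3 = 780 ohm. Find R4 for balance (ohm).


At balance: R1*R4 = R2*R3, so R4 = R2*R3/R1.
R4 = 6415 * 780 / 8346
R4 = 5003700 / 8346
R4 = 599.53 ohm

599.53 ohm


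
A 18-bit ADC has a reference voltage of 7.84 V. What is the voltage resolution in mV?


The resolution (LSB) of an ADC is Vref / 2^n.
LSB = 7.84 / 2^18
LSB = 7.84 / 262144
LSB = 2.991e-05 V = 0.02990723 mV

0.02990723 mV


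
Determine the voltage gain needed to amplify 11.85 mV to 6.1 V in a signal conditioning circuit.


Gain = Vout / Vin (converting to same units).
G = 6.1 V / 11.85 mV
G = 6100.0 mV / 11.85 mV
G = 514.77

514.77


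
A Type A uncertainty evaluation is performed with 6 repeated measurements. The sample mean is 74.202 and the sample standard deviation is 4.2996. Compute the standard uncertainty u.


The standard uncertainty for Type A evaluation is u = s / sqrt(n).
u = 4.2996 / sqrt(6)
u = 4.2996 / 2.4495
u = 1.7553

1.7553


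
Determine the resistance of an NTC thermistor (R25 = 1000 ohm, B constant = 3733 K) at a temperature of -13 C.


NTC thermistor equation: Rt = R25 * exp(B * (1/T - 1/T25)).
T in Kelvin: 260.15 K, T25 = 298.15 K
1/T - 1/T25 = 1/260.15 - 1/298.15 = 0.00048992
B * (1/T - 1/T25) = 3733 * 0.00048992 = 1.8289
Rt = 1000 * exp(1.8289) = 6226.8 ohm

6226.8 ohm


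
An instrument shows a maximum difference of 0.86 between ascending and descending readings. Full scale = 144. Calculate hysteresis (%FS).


Hysteresis = (max difference / full scale) * 100%.
H = (0.86 / 144) * 100
H = 0.597 %FS

0.597 %FS


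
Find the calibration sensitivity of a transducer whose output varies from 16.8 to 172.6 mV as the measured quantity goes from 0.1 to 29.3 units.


Sensitivity = (y2 - y1) / (x2 - x1).
S = (172.6 - 16.8) / (29.3 - 0.1)
S = 155.8 / 29.2
S = 5.3356 mV/unit

5.3356 mV/unit


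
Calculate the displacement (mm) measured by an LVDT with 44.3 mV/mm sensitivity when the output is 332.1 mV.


Displacement = Vout / sensitivity.
d = 332.1 / 44.3
d = 7.497 mm

7.497 mm


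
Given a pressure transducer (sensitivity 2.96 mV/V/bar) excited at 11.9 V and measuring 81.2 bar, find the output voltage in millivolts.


Output = sensitivity * Vex * P.
Vout = 2.96 * 11.9 * 81.2
Vout = 35.224 * 81.2
Vout = 2860.19 mV

2860.19 mV


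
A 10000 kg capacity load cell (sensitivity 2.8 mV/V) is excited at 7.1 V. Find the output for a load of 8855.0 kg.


Vout = rated_output * Vex * (load / capacity).
Vout = 2.8 * 7.1 * (8855.0 / 10000)
Vout = 2.8 * 7.1 * 0.8855
Vout = 17.604 mV

17.604 mV


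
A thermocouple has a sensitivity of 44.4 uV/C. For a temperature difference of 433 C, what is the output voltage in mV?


The thermocouple output V = sensitivity * dT.
V = 44.4 uV/C * 433 C
V = 19225.2 uV
V = 19.225 mV

19.225 mV


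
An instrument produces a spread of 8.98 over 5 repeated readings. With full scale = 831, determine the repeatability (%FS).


Repeatability = (spread / full scale) * 100%.
R = (8.98 / 831) * 100
R = 1.081 %FS

1.081 %FS


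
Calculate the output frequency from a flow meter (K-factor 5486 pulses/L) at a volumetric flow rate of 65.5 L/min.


Frequency = K * Q / 60 (converting L/min to L/s).
f = 5486 * 65.5 / 60
f = 359333.0 / 60
f = 5988.88 Hz

5988.88 Hz


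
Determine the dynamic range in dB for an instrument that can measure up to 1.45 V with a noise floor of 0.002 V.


Dynamic range = 20 * log10(Vmax / Vnoise).
DR = 20 * log10(1.45 / 0.002)
DR = 20 * log10(725.0)
DR = 57.21 dB

57.21 dB


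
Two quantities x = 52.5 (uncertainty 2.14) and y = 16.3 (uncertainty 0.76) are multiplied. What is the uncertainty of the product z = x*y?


For a product z = x*y, the relative uncertainty is:
uz/z = sqrt((ux/x)^2 + (uy/y)^2)
Relative uncertainties: ux/x = 2.14/52.5 = 0.040762
uy/y = 0.76/16.3 = 0.046626
z = 52.5 * 16.3 = 855.8
uz = 855.8 * sqrt(0.040762^2 + 0.046626^2) = 52.998

52.998


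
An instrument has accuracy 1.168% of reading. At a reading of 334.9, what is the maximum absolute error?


Absolute error = (accuracy% / 100) * reading.
Error = (1.168 / 100) * 334.9
Error = 0.01168 * 334.9
Error = 3.9116

3.9116


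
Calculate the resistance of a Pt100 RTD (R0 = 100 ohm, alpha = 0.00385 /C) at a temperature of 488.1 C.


The RTD equation: Rt = R0 * (1 + alpha * T).
Rt = 100 * (1 + 0.00385 * 488.1)
Rt = 100 * (1 + 1.879185)
Rt = 100 * 2.879185
Rt = 287.918 ohm

287.918 ohm


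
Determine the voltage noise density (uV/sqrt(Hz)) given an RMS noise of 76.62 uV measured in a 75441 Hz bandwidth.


Noise spectral density = Vrms / sqrt(BW).
NSD = 76.62 / sqrt(75441)
NSD = 76.62 / 274.6653
NSD = 0.279 uV/sqrt(Hz)

0.279 uV/sqrt(Hz)


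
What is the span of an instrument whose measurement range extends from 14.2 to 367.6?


Span = upper range - lower range.
Span = 367.6 - (14.2)
Span = 353.4

353.4


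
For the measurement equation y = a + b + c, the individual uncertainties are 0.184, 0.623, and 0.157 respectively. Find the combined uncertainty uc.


For a sum of independent quantities, uc = sqrt(u1^2 + u2^2 + u3^2).
uc = sqrt(0.184^2 + 0.623^2 + 0.157^2)
uc = sqrt(0.033856 + 0.388129 + 0.024649)
uc = 0.6683

0.6683


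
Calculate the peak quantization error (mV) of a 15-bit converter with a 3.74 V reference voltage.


The maximum quantization error is +/- LSB/2.
LSB = Vref / 2^n = 3.74 / 32768 = 0.00011414 V
Max error = LSB / 2 = 0.00011414 / 2 = 5.707e-05 V
Max error = 0.0571 mV

0.0571 mV


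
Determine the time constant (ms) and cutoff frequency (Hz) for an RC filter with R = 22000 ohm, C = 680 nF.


Time constant: tau = R * C.
tau = 22000 * 6.80e-07 = 0.01496 s
tau = 14.96 ms
Cutoff frequency: fc = 1 / (2*pi*R*C).
fc = 1 / (2*pi*0.01496) = 10.64 Hz

tau = 14.96 ms, fc = 10.64 Hz


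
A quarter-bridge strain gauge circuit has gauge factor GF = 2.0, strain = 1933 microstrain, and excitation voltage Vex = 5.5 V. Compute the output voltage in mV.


Quarter bridge output: Vout = (GF * epsilon * Vex) / 4.
Vout = (2.0 * 1933e-6 * 5.5) / 4
Vout = 0.021263 / 4 V
Vout = 0.00531575 V = 5.3157 mV

5.3157 mV
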